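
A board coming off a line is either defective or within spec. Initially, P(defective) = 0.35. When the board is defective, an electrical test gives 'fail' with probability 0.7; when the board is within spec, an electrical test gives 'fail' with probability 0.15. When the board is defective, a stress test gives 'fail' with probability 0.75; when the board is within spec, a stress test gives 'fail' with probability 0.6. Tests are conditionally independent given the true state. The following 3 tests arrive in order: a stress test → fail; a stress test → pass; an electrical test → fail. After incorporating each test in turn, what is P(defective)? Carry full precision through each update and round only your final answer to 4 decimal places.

After a stress test='fail': P(defective) = 0.75·0.3500 / (0.75·0.3500 + 0.6·0.6500) ≈ 0.4023
After a stress test='pass': P(defective) = 0.25·0.4023 / (0.25·0.4023 + 0.4·0.5977) ≈ 0.2961
After an electrical test='fail': P(defective) = 0.7·0.2961 / (0.7·0.2961 + 0.15·0.7039) ≈ 0.6625

0.6625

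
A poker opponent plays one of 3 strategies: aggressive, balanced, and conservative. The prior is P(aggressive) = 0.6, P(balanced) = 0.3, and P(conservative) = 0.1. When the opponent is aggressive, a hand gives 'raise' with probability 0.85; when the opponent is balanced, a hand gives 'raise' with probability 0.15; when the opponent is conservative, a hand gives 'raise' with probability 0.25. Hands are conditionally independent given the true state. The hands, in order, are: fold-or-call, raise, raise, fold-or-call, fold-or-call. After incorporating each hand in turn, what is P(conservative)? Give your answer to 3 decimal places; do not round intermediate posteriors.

0.320

After 'fold-or-call': normaliser = 0.15·0.6000 + 0.85·0.3000 + 0.75·0.1000; P(aggressive) ≈ 0.2143, P(balanced) ≈ 0.6071, P(conservative) ≈ 0.1786
After 'raise': normaliser = 0.85·0.2143 + 0.15·0.6071 + 0.25·0.1786; P(aggressive) ≈ 0.5730, P(balanced) ≈ 0.2865, P(conservative) ≈ 0.1404
After 'raise': normaliser = 0.85·0.5730 + 0.15·0.2865 + 0.25·0.1404; P(aggressive) ≈ 0.8618, P(balanced) ≈ 0.0760, P(conservative) ≈ 0.0621
After 'fold-or-call': normaliser = 0.15·0.8618 + 0.85·0.0760 + 0.75·0.0621; P(aggressive) ≈ 0.5375, P(balanced) ≈ 0.2688, P(conservative) ≈ 0.1937
After 'fold-or-call': normaliser = 0.15·0.5375 + 0.85·0.2688 + 0.75·0.1937; P(aggressive) ≈ 0.1774, P(balanced) ≈ 0.5028, P(conservative) ≈ 0.3198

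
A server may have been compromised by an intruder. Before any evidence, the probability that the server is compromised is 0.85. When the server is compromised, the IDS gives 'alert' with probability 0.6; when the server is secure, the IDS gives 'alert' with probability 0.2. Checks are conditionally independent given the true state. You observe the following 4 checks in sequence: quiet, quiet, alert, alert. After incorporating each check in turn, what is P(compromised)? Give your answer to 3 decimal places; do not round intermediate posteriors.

After 'quiet': P(compromised) = 0.4·0.8500 / (0.4·0.8500 + 0.8·0.1500) ≈ 0.7391
After 'quiet': P(compromised) = 0.4·0.7391 / (0.4·0.7391 + 0.8·0.2609) ≈ 0.5862
After 'alert': P(compromised) = 0.6·0.5862 / (0.6·0.5862 + 0.2·0.4138) ≈ 0.8095
After 'alert': P(compromised) = 0.6·0.8095 / (0.6·0.8095 + 0.2·0.1905) ≈ 0.9273

0.927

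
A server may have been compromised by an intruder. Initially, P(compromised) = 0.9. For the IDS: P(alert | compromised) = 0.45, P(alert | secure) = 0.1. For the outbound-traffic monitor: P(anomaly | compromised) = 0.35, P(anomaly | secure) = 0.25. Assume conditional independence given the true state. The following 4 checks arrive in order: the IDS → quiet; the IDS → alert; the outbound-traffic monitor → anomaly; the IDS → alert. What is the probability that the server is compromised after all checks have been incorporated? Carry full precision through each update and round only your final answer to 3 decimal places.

0.994

Each posterior becomes the prior for the next update.
After the IDS='quiet': P(compromised) = 0.55·0.9000 / (0.55·0.9000 + 0.9·0.1000) ≈ 0.8462
After the IDS='alert': P(compromised) = 0.45·0.8462 / (0.45·0.8462 + 0.1·0.1538) ≈ 0.9612
After the outbound-traffic monitor='anomaly': P(compromised) = 0.35·0.9612 / (0.35·0.9612 + 0.25·0.0388) ≈ 0.9719
After the IDS='alert': P(compromised) = 0.45·0.9719 / (0.45·0.9719 + 0.1·0.0281) ≈ 0.9936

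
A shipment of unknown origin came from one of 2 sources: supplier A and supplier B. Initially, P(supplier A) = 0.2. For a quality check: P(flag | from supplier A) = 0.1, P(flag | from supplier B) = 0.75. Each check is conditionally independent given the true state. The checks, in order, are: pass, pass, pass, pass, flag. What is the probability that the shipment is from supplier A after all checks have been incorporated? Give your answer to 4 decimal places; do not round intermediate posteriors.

0.8485

After 'pass': P(supplier A) = 0.9·0.2000 / (0.9·0.2000 + 0.25·0.8000) ≈ 0.4737
After 'pass': P(supplier A) = 0.9·0.4737 / (0.9·0.4737 + 0.25·0.5263) ≈ 0.7642
After 'pass': P(supplier A) = 0.9·0.7642 / (0.9·0.7642 + 0.25·0.2358) ≈ 0.9210
After 'pass': P(supplier A) = 0.9·0.9210 / (0.9·0.9210 + 0.25·0.0790) ≈ 0.9767
After 'flag': P(supplier A) = 0.1·0.9767 / (0.1·0.9767 + 0.75·0.0233) ≈ 0.8485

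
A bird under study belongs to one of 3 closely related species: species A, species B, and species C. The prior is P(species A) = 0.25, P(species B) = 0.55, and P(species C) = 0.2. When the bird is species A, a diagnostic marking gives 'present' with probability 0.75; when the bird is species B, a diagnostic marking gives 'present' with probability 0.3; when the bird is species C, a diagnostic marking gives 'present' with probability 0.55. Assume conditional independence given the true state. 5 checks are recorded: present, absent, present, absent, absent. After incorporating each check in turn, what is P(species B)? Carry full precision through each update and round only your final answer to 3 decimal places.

After 'present': normaliser = 0.75·0.2500 + 0.3·0.5500 + 0.55·0.2000; P(species A) ≈ 0.4054, P(species B) ≈ 0.3568, P(species C) ≈ 0.2378
After 'absent': normaliser = 0.25·0.4054 + 0.7·0.3568 + 0.45·0.2378; P(species A) ≈ 0.2212, P(species B) ≈ 0.5451, P(species C) ≈ 0.2336
After 'present': normaliser = 0.75·0.2212 + 0.3·0.5451 + 0.55·0.2336; P(species A) ≈ 0.3623, P(species B) ≈ 0.3571, P(species C) ≈ 0.2806
After 'absent': normaliser = 0.25·0.3623 + 0.7·0.3571 + 0.45·0.2806; P(species A) ≈ 0.1940, P(species B) ≈ 0.5355, P(species C) ≈ 0.2705
After 'absent': normaliser = 0.25·0.1940 + 0.7·0.5355 + 0.45·0.2705; P(species A) ≈ 0.0890, P(species B) ≈ 0.6877, P(species C) ≈ 0.2233

0.688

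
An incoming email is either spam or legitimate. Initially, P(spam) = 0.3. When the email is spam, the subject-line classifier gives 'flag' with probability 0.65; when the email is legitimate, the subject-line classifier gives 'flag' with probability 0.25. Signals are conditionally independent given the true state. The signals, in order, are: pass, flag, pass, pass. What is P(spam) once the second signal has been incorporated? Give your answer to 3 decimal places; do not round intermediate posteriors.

0.342

After 'pass': P(spam) = 0.35·0.3000 / (0.35·0.3000 + 0.75·0.7000) ≈ 0.1667
After 'flag': P(spam) = 0.65·0.1667 / (0.65·0.1667 + 0.25·0.8333) ≈ 0.3421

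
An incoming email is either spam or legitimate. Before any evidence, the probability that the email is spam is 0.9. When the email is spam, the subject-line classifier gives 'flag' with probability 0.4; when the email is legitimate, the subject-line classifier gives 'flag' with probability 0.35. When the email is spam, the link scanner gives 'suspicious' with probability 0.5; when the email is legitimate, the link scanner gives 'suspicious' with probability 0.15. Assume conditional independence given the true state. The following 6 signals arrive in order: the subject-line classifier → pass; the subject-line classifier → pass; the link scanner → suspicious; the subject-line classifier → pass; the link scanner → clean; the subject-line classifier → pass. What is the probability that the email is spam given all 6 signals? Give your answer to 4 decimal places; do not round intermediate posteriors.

0.9276

After the subject-line classifier='pass': P(spam) = 0.6·0.9000 / (0.6·0.9000 + 0.65·0.1000) ≈ 0.8926
After the subject-line classifier='pass': P(spam) = 0.6·0.8926 / (0.6·0.8926 + 0.65·0.1074) ≈ 0.8846
After the link scanner='suspicious': P(spam) = 0.5·0.8846 / (0.5·0.8846 + 0.15·0.1154) ≈ 0.9624
After the subject-line classifier='pass': P(spam) = 0.6·0.9624 / (0.6·0.9624 + 0.65·0.0376) ≈ 0.9593
After the link scanner='clean': P(spam) = 0.5·0.9593 / (0.5·0.9593 + 0.85·0.0407) ≈ 0.9328
After the subject-line classifier='pass': P(spam) = 0.6·0.9328 / (0.6·0.9328 + 0.65·0.0672) ≈ 0.9276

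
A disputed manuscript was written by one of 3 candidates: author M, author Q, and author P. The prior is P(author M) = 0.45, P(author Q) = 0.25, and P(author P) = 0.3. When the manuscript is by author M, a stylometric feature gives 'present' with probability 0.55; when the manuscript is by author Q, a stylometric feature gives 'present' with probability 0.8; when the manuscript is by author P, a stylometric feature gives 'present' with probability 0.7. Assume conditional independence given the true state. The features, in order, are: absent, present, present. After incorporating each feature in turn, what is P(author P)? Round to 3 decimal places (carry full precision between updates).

Apply Bayes' rule sequentially, carrying P(author P) forward.
After 'absent': normaliser = 0.45·0.4500 + 0.2·0.2500 + 0.3·0.3000; P(author M) ≈ 0.5912, P(author Q) ≈ 0.1460, P(author P) ≈ 0.2628
After 'present': normaliser = 0.55·0.5912 + 0.8·0.1460 + 0.7·0.2628; P(author M) ≈ 0.5195, P(author Q) ≈ 0.1866, P(author P) ≈ 0.2939
After 'present': normaliser = 0.55·0.5195 + 0.8·0.1866 + 0.7·0.2939; P(author M) ≈ 0.4460, P(author Q) ≈ 0.2330, P(author P) ≈ 0.3211

0.321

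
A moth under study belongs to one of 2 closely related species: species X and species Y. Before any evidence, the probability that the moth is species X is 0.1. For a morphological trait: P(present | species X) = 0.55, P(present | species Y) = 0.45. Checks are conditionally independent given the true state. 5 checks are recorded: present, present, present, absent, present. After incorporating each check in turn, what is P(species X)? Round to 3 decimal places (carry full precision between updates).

0.169

After 'present': P(species X) = 0.55·0.1000 / (0.55·0.1000 + 0.45·0.9000) ≈ 0.1196
After 'present': P(species X) = 0.55·0.1196 / (0.55·0.1196 + 0.45·0.8804) ≈ 0.1424
After 'present': P(species X) = 0.55·0.1424 / (0.55·0.1424 + 0.45·0.8576) ≈ 0.1687
After 'absent': P(species X) = 0.45·0.1687 / (0.45·0.1687 + 0.55·0.8313) ≈ 0.1424
After 'present': P(species X) = 0.55·0.1424 / (0.55·0.1424 + 0.45·0.8576) ≈ 0.1687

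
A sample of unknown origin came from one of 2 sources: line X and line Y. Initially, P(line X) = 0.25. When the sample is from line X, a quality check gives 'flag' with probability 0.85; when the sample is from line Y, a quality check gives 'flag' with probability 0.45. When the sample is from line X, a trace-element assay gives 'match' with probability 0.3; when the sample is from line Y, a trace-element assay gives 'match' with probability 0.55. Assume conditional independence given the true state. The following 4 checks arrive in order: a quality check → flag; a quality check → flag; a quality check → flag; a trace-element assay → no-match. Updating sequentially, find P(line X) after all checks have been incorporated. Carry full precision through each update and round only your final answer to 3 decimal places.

0.778

After a quality check='flag': P(line X) = 0.85·0.2500 / (0.85·0.2500 + 0.45·0.7500) ≈ 0.3864
After a quality check='flag': P(line X) = 0.85·0.3864 / (0.85·0.3864 + 0.45·0.6136) ≈ 0.5432
After a quality check='flag': P(line X) = 0.85·0.5432 / (0.85·0.5432 + 0.45·0.4568) ≈ 0.6920
After a trace-element assay='no-match': P(line X) = 0.7·0.6920 / (0.7·0.6920 + 0.45·0.3080) ≈ 0.7775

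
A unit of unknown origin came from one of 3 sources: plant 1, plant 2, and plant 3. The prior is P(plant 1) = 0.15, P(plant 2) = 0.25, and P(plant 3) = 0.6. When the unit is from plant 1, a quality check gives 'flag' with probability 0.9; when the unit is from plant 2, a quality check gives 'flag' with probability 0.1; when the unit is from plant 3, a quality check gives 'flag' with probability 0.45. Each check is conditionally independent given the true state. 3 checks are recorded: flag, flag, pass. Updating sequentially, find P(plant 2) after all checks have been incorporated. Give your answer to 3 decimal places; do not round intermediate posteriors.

After 'flag': normaliser = 0.9·0.1500 + 0.1·0.2500 + 0.45·0.6000; P(plant 1) ≈ 0.3140, P(plant 2) ≈ 0.0581, P(plant 3) ≈ 0.6279
After 'flag': normaliser = 0.9·0.3140 + 0.1·0.0581 + 0.45·0.6279; P(plant 1) ≈ 0.4949, P(plant 2) ≈ 0.0102, P(plant 3) ≈ 0.4949
After 'pass': normaliser = 0.1·0.4949 + 0.9·0.0102 + 0.55·0.4949; P(plant 1) ≈ 0.1496, P(plant 2) ≈ 0.0277, P(plant 3) ≈ 0.8227

0.028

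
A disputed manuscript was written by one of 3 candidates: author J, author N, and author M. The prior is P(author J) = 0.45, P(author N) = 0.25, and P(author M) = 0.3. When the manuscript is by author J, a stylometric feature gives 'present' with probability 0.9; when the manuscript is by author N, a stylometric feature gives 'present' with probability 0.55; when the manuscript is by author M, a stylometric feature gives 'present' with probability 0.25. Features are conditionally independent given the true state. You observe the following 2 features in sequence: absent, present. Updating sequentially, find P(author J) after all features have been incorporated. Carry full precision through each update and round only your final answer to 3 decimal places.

After 'absent': normaliser = 0.1·0.4500 + 0.45·0.2500 + 0.75·0.3000; P(author J) ≈ 0.1176, P(author N) ≈ 0.2941, P(author M) ≈ 0.5882
After 'present': normaliser = 0.9·0.1176 + 0.55·0.2941 + 0.25·0.5882; P(author J) ≈ 0.2553, P(author N) ≈ 0.3901, P(author M) ≈ 0.3546

0.255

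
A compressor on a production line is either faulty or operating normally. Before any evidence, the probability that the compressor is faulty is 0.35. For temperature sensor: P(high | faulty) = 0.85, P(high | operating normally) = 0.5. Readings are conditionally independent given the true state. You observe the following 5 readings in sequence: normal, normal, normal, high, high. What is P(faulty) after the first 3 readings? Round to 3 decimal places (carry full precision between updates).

0.014

After 'normal': P(faulty) = 0.15·0.3500 / (0.15·0.3500 + 0.5·0.6500) ≈ 0.1391
After 'normal': P(faulty) = 0.15·0.1391 / (0.15·0.1391 + 0.5·0.8609) ≈ 0.0462
After 'normal': P(faulty) = 0.15·0.0462 / (0.15·0.0462 + 0.5·0.9538) ≈ 0.0143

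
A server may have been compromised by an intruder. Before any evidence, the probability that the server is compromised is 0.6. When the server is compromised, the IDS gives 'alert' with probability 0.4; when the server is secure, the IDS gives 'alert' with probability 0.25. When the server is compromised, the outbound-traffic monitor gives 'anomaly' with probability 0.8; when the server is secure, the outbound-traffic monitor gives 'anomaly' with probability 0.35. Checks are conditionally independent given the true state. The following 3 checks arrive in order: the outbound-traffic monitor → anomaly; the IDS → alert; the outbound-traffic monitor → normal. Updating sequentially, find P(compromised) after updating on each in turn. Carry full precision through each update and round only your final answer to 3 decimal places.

0.628

After the outbound-traffic monitor='anomaly': P(compromised) = 0.8·0.6000 / (0.8·0.6000 + 0.35·0.4000) ≈ 0.7742
After the IDS='alert': P(compromised) = 0.4·0.7742 / (0.4·0.7742 + 0.25·0.2258) ≈ 0.8458
After the outbound-traffic monitor='normal': P(compromised) = 0.2·0.8458 / (0.2·0.8458 + 0.65·0.1542) ≈ 0.6280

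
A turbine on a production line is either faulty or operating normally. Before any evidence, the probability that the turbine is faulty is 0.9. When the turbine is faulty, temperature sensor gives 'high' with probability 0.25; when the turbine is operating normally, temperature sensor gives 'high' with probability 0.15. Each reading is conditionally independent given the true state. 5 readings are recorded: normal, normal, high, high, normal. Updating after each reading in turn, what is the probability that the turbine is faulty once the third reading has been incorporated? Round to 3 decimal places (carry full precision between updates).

Each posterior becomes the prior for the next update.
After 'normal': P(faulty) = 0.75·0.9000 / (0.75·0.9000 + 0.85·0.1000) ≈ 0.8882
After 'normal': P(faulty) = 0.75·0.8882 / (0.75·0.8882 + 0.85·0.1118) ≈ 0.8751
After 'high': P(faulty) = 0.25·0.8751 / (0.25·0.8751 + 0.15·0.1249) ≈ 0.9211

0.921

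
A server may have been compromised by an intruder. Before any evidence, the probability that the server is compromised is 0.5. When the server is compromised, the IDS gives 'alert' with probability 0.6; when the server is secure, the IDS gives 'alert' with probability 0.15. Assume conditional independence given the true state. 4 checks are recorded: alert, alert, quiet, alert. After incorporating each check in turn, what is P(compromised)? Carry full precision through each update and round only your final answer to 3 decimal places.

After 'alert': P(compromised) = 0.6·0.5000 / (0.6·0.5000 + 0.15·0.5000) ≈ 0.8000
After 'alert': P(compromised) = 0.6·0.8000 / (0.6·0.8000 + 0.15·0.2000) ≈ 0.9412
After 'quiet': P(compromised) = 0.4·0.9412 / (0.4·0.9412 + 0.85·0.0588) ≈ 0.8828
After 'alert': P(compromised) = 0.6·0.8828 / (0.6·0.8828 + 0.15·0.1172) ≈ 0.9679

0.968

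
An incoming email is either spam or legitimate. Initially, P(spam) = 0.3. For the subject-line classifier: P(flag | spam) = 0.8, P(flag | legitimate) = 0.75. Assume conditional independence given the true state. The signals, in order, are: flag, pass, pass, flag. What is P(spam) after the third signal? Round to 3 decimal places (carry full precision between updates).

After 'flag': P(spam) = 0.8·0.3000 / (0.8·0.3000 + 0.75·0.7000) ≈ 0.3137
After 'pass': P(spam) = 0.2·0.3137 / (0.2·0.3137 + 0.25·0.6863) ≈ 0.2678
After 'pass': P(spam) = 0.2·0.2678 / (0.2·0.2678 + 0.25·0.7322) ≈ 0.2263

0.226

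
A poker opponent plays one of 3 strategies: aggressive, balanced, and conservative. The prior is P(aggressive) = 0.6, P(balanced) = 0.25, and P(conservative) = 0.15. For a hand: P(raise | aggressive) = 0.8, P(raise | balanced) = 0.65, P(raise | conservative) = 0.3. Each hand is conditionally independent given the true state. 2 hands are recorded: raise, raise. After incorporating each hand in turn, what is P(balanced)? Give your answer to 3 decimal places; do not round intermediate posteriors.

After 'raise': normaliser = 0.8·0.6000 + 0.65·0.2500 + 0.3·0.1500; P(aggressive) ≈ 0.6982, P(balanced) ≈ 0.2364, P(conservative) ≈ 0.0655
After 'raise': normaliser = 0.8·0.6982 + 0.65·0.2364 + 0.3·0.0655; P(aggressive) ≈ 0.7632, P(balanced) ≈ 0.2099, P(conservative) ≈ 0.0268

0.210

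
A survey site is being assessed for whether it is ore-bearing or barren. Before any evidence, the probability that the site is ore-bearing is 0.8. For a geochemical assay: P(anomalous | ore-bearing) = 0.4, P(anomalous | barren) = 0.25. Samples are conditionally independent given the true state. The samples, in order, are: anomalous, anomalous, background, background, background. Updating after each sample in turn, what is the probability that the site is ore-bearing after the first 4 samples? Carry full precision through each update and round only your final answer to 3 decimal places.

0.868

After 'anomalous': P(ore) = 0.4·0.8000 / (0.4·0.8000 + 0.25·0.2000) ≈ 0.8649
After 'anomalous': P(ore) = 0.4·0.8649 / (0.4·0.8649 + 0.25·0.1351) ≈ 0.9110
After 'background': P(ore) = 0.6·0.9110 / (0.6·0.9110 + 0.75·0.0890) ≈ 0.8912
After 'background': P(ore) = 0.6·0.8912 / (0.6·0.8912 + 0.75·0.1088) ≈ 0.8676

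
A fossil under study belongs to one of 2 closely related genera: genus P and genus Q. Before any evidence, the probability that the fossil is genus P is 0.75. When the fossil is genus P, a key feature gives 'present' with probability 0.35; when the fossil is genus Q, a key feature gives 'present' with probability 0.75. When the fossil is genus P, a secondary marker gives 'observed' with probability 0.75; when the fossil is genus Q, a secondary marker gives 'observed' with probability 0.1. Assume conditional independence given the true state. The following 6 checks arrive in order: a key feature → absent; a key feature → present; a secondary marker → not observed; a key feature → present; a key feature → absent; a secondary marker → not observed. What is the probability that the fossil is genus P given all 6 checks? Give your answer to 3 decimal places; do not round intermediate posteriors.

0.254

After a key feature='absent': P(genus P) = 0.65·0.7500 / (0.65·0.7500 + 0.25·0.2500) ≈ 0.8864
After a key feature='present': P(genus P) = 0.35·0.8864 / (0.35·0.8864 + 0.75·0.1136) ≈ 0.7845
After a secondary marker='not observed': P(genus P) = 0.25·0.7845 / (0.25·0.7845 + 0.9·0.2155) ≈ 0.5028
After a key feature='present': P(genus P) = 0.35·0.5028 / (0.35·0.5028 + 0.75·0.4972) ≈ 0.3206
After a key feature='absent': P(genus P) = 0.65·0.3206 / (0.65·0.3206 + 0.25·0.6794) ≈ 0.5509
After a secondary marker='not observed': P(genus P) = 0.25·0.5509 / (0.25·0.5509 + 0.9·0.4491) ≈ 0.2542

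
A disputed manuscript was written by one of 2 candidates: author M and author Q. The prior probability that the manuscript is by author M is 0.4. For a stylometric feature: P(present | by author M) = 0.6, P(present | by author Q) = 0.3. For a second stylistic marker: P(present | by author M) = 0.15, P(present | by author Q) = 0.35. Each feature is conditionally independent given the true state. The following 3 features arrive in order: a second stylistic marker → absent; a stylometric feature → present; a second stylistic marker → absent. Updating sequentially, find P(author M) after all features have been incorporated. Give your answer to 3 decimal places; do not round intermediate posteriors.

After a second stylistic marker='absent': P(author M) = 0.85·0.4000 / (0.85·0.4000 + 0.65·0.6000) ≈ 0.4658
After a stylometric feature='present': P(author M) = 0.6·0.4658 / (0.6·0.4658 + 0.3·0.5342) ≈ 0.6355
After a second stylistic marker='absent': P(author M) = 0.85·0.6355 / (0.85·0.6355 + 0.65·0.3645) ≈ 0.6951

0.695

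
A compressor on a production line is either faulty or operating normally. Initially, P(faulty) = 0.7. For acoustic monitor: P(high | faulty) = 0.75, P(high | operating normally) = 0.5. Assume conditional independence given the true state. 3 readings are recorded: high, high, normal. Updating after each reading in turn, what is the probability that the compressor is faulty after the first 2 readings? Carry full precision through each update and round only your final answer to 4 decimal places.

0.8400

After 'high': P(faulty) = 0.75·0.7000 / (0.75·0.7000 + 0.5·0.3000) ≈ 0.7778
After 'high': P(faulty) = 0.75·0.7778 / (0.75·0.7778 + 0.5·0.2222) ≈ 0.8400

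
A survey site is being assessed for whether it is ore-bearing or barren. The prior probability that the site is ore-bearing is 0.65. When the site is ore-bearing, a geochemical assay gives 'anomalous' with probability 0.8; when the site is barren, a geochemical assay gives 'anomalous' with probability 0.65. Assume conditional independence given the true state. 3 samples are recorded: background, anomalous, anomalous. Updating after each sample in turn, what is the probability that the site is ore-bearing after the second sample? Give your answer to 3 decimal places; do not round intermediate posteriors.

0.566

Each posterior becomes the prior for the next update.
After 'background': P(ore) = 0.2·0.6500 / (0.2·0.6500 + 0.35·0.3500) ≈ 0.5149
After 'anomalous': P(ore) = 0.8·0.5149 / (0.8·0.5149 + 0.65·0.4851) ≈ 0.5664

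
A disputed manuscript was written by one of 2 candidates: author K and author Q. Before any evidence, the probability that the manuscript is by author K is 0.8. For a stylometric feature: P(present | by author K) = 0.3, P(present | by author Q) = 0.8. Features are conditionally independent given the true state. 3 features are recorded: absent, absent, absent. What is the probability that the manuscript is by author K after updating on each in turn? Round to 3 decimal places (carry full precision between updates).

0.994

After 'absent': P(author K) = 0.7·0.8000 / (0.7·0.8000 + 0.2·0.2000) ≈ 0.9333
After 'absent': P(author K) = 0.7·0.9333 / (0.7·0.9333 + 0.2·0.0667) ≈ 0.9800
After 'absent': P(author K) = 0.7·0.9800 / (0.7·0.9800 + 0.2·0.0200) ≈ 0.9942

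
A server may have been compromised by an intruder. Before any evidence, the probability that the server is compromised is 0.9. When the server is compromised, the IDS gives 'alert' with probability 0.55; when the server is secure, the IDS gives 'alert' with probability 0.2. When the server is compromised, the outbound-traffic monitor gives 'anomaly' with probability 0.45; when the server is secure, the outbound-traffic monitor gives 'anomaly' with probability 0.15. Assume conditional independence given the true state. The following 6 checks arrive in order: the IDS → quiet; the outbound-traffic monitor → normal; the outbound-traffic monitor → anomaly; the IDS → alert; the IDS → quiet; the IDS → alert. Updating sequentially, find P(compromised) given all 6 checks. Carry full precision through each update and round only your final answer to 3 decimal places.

0.977

After the IDS='quiet': P(compromised) = 0.45·0.9000 / (0.45·0.9000 + 0.8·0.1000) ≈ 0.8351
After the outbound-traffic monitor='normal': P(compromised) = 0.55·0.8351 / (0.55·0.8351 + 0.85·0.1649) ≈ 0.7661
After the outbound-traffic monitor='anomaly': P(compromised) = 0.45·0.7661 / (0.45·0.7661 + 0.15·0.2339) ≈ 0.9076
After the IDS='alert': P(compromised) = 0.55·0.9076 / (0.55·0.9076 + 0.2·0.0924) ≈ 0.9643
After the IDS='quiet': P(compromised) = 0.45·0.9643 / (0.45·0.9643 + 0.8·0.0357) ≈ 0.9383
After the IDS='alert': P(compromised) = 0.55·0.9383 / (0.55·0.9383 + 0.2·0.0617) ≈ 0.9766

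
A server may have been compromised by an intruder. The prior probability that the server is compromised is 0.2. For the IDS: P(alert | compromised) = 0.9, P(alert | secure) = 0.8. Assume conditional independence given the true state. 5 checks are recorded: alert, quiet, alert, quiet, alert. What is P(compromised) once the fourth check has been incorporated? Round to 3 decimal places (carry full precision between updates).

After 'alert': P(compromised) = 0.9·0.2000 / (0.9·0.2000 + 0.8·0.8000) ≈ 0.2195
After 'quiet': P(compromised) = 0.1·0.2195 / (0.1·0.2195 + 0.2·0.7805) ≈ 0.1233
After 'alert': P(compromised) = 0.9·0.1233 / (0.9·0.1233 + 0.8·0.8767) ≈ 0.1366
After 'quiet': P(compromised) = 0.1·0.1366 / (0.1·0.1366 + 0.2·0.8634) ≈ 0.0733

0.073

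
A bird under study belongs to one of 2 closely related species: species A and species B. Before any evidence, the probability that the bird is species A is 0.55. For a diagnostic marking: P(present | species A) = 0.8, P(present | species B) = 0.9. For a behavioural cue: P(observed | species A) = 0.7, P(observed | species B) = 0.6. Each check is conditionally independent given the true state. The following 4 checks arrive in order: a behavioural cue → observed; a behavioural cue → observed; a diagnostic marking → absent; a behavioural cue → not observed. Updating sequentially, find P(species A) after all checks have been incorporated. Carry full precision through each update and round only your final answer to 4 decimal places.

0.7139

Apply Bayes' rule sequentially, carrying P(species A) forward.
After a behavioural cue='observed': P(species A) = 0.7·0.5500 / (0.7·0.5500 + 0.6·0.4500) ≈ 0.5878
After a behavioural cue='observed': P(species A) = 0.7·0.5878 / (0.7·0.5878 + 0.6·0.4122) ≈ 0.6246
After a diagnostic marking='absent': P(species A) = 0.2·0.6246 / (0.2·0.6246 + 0.1·0.3754) ≈ 0.7689
After a behavioural cue='not observed': P(species A) = 0.3·0.7689 / (0.3·0.7689 + 0.4·0.2311) ≈ 0.7139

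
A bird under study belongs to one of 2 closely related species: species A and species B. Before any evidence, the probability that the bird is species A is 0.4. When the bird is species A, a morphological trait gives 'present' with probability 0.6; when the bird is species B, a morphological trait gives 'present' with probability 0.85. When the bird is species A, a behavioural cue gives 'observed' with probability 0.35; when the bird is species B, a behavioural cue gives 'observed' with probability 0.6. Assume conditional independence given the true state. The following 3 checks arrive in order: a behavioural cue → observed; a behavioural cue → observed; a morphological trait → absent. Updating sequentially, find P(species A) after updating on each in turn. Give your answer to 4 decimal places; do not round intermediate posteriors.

After a behavioural cue='observed': P(species A) = 0.35·0.4000 / (0.35·0.4000 + 0.6·0.6000) ≈ 0.2800
After a behavioural cue='observed': P(species A) = 0.35·0.2800 / (0.35·0.2800 + 0.6·0.7200) ≈ 0.1849
After a morphological trait='absent': P(species A) = 0.4·0.1849 / (0.4·0.1849 + 0.15·0.8151) ≈ 0.3769

0.3769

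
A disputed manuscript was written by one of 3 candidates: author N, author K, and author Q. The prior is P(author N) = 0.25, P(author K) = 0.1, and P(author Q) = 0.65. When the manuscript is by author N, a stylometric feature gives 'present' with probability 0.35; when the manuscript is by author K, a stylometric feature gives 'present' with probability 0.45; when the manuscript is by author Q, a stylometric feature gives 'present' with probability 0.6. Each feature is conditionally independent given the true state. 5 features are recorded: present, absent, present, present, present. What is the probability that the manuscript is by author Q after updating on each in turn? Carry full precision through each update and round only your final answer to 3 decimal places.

After 'present': normaliser = 0.35·0.2500 + 0.45·0.1000 + 0.6·0.6500; P(author N) ≈ 0.1675, P(author K) ≈ 0.0861, P(author Q) ≈ 0.7464
After 'absent': normaliser = 0.65·0.1675 + 0.55·0.0861 + 0.4·0.7464; P(author N) ≈ 0.2393, P(author K) ≈ 0.1042, P(author Q) ≈ 0.6565
After 'present': normaliser = 0.35·0.2393 + 0.45·0.1042 + 0.6·0.6565; P(author N) ≈ 0.1597, P(author K) ≈ 0.0894, P(author Q) ≈ 0.7509
After 'present': normaliser = 0.35·0.1597 + 0.45·0.0894 + 0.6·0.7509; P(author N) ≈ 0.1022, P(author K) ≈ 0.0736, P(author Q) ≈ 0.8242
After 'present': normaliser = 0.35·0.1022 + 0.45·0.0736 + 0.6·0.8242; P(author N) ≈ 0.0635, P(author K) ≈ 0.0587, P(author Q) ≈ 0.8777

0.878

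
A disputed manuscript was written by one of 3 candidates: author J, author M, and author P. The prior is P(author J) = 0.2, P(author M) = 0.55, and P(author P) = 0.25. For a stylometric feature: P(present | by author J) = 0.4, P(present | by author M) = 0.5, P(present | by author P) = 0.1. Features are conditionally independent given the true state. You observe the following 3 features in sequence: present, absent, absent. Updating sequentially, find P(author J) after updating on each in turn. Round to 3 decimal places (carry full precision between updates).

After 'present': normaliser = 0.4·0.2000 + 0.5·0.5500 + 0.1·0.2500; P(author J) ≈ 0.2105, P(author M) ≈ 0.7237, P(author P) ≈ 0.0658
After 'absent': normaliser = 0.6·0.2105 + 0.5·0.7237 + 0.9·0.0658; P(author J) ≈ 0.2308, P(author M) ≈ 0.6611, P(author P) ≈ 0.1082
After 'absent': normaliser = 0.6·0.2308 + 0.5·0.6611 + 0.9·0.1082; P(author J) ≈ 0.2445, P(author M) ≈ 0.5836, P(author P) ≈ 0.1719

0.244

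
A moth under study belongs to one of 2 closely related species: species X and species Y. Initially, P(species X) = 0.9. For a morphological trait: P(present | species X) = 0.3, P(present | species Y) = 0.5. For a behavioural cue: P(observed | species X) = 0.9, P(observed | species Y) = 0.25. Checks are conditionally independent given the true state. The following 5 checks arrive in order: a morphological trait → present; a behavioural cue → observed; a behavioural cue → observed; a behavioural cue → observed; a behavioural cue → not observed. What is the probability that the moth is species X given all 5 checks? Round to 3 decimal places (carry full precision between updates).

After a morphological trait='present': P(species X) = 0.3·0.9000 / (0.3·0.9000 + 0.5·0.1000) ≈ 0.8438
After a behavioural cue='observed': P(species X) = 0.9·0.8438 / (0.9·0.8438 + 0.25·0.1562) ≈ 0.9511
After a behavioural cue='observed': P(species X) = 0.9·0.9511 / (0.9·0.9511 + 0.25·0.0489) ≈ 0.9859
After a behavioural cue='observed': P(species X) = 0.9·0.9859 / (0.9·0.9859 + 0.25·0.0141) ≈ 0.9960
After a behavioural cue='not observed': P(species X) = 0.1·0.9960 / (0.1·0.9960 + 0.75·0.0040) ≈ 0.9711

0.971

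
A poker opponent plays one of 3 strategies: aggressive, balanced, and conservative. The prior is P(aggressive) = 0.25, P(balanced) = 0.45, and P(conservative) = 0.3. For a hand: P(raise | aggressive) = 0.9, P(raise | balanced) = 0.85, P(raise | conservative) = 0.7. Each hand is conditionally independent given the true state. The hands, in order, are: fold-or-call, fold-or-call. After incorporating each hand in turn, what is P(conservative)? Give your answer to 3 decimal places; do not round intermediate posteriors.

After 'fold-or-call': normaliser = 0.1·0.2500 + 0.15·0.4500 + 0.3·0.3000; P(aggressive) ≈ 0.1370, P(balanced) ≈ 0.3699, P(conservative) ≈ 0.4932
After 'fold-or-call': normaliser = 0.1·0.1370 + 0.15·0.3699 + 0.3·0.4932; P(aggressive) ≈ 0.0631, P(balanced) ≈ 0.2555, P(conservative) ≈ 0.6814

0.681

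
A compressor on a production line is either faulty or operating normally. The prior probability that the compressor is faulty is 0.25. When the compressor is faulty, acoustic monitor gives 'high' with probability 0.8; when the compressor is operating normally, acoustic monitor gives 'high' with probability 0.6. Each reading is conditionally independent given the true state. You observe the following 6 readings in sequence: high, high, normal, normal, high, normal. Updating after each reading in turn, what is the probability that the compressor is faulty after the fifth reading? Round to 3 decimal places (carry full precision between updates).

Each posterior becomes the prior for the next update.
After 'high': P(faulty) = 0.8·0.2500 / (0.8·0.2500 + 0.6·0.7500) ≈ 0.3077
After 'high': P(faulty) = 0.8·0.3077 / (0.8·0.3077 + 0.6·0.6923) ≈ 0.3721
After 'normal': P(faulty) = 0.2·0.3721 / (0.2·0.3721 + 0.4·0.6279) ≈ 0.2286
After 'normal': P(faulty) = 0.2·0.2286 / (0.2·0.2286 + 0.4·0.7714) ≈ 0.1290
After 'high': P(faulty) = 0.8·0.1290 / (0.8·0.1290 + 0.6·0.8710) ≈ 0.1649

0.165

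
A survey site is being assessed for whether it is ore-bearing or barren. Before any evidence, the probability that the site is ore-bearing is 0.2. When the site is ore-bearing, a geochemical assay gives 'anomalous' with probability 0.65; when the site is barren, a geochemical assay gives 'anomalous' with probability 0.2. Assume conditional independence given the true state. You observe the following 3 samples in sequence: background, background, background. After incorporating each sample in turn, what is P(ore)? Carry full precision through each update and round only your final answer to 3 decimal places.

0.021

Apply Bayes' rule sequentially, carrying P(ore) forward.
After 'background': P(ore) = 0.35·0.2000 / (0.35·0.2000 + 0.8·0.8000) ≈ 0.0986
After 'background': P(ore) = 0.35·0.0986 / (0.35·0.0986 + 0.8·0.9014) ≈ 0.0457
After 'background': P(ore) = 0.35·0.0457 / (0.35·0.0457 + 0.8·0.9543) ≈ 0.0205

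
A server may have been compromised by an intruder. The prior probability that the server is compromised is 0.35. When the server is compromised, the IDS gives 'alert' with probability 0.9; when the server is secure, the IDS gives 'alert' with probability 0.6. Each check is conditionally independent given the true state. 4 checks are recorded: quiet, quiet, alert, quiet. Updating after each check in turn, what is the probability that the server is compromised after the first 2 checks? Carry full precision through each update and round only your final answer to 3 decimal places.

After 'quiet': P(compromised) = 0.1·0.3500 / (0.1·0.3500 + 0.4·0.6500) ≈ 0.1186
After 'quiet': P(compromised) = 0.1·0.1186 / (0.1·0.1186 + 0.4·0.8814) ≈ 0.0326

0.033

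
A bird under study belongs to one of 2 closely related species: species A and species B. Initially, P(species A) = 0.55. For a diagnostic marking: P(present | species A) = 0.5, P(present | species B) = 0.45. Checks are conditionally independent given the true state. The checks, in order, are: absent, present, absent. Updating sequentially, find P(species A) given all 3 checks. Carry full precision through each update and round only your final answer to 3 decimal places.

Apply Bayes' rule sequentially, carrying P(species A) forward.
After 'absent': P(species A) = 0.5·0.5500 / (0.5·0.5500 + 0.55·0.4500) ≈ 0.5263
After 'present': P(species A) = 0.5·0.5263 / (0.5·0.5263 + 0.45·0.4737) ≈ 0.5525
After 'absent': P(species A) = 0.5·0.5525 / (0.5·0.5525 + 0.55·0.4475) ≈ 0.5288

0.529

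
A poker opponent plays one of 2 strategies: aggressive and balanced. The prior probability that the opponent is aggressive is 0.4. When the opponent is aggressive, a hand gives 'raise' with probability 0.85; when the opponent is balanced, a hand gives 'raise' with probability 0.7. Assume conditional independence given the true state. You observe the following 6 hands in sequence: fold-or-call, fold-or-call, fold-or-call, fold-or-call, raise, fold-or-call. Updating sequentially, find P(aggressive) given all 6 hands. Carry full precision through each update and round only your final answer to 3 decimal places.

0.025

After 'fold-or-call': P(aggressive) = 0.15·0.4000 / (0.15·0.4000 + 0.3·0.6000) ≈ 0.2500
After 'fold-or-call': P(aggressive) = 0.15·0.2500 / (0.15·0.2500 + 0.3·0.7500) ≈ 0.1429
After 'fold-or-call': P(aggressive) = 0.15·0.1429 / (0.15·0.1429 + 0.3·0.8571) ≈ 0.0769
After 'fold-or-call': P(aggressive) = 0.15·0.0769 / (0.15·0.0769 + 0.3·0.9231) ≈ 0.0400
After 'raise': P(aggressive) = 0.85·0.0400 / (0.85·0.0400 + 0.7·0.9600) ≈ 0.0482
After 'fold-or-call': P(aggressive) = 0.15·0.0482 / (0.15·0.0482 + 0.3·0.9518) ≈ 0.0247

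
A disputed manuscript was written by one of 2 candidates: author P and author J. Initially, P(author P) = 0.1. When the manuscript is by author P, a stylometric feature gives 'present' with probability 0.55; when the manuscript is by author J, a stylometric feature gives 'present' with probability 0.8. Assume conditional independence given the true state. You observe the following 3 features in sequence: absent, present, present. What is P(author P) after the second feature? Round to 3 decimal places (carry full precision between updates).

After 'absent': P(author P) = 0.45·0.1000 / (0.45·0.1000 + 0.2·0.9000) ≈ 0.2000
After 'present': P(author P) = 0.55·0.2000 / (0.55·0.2000 + 0.8·0.8000) ≈ 0.1467

0.147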